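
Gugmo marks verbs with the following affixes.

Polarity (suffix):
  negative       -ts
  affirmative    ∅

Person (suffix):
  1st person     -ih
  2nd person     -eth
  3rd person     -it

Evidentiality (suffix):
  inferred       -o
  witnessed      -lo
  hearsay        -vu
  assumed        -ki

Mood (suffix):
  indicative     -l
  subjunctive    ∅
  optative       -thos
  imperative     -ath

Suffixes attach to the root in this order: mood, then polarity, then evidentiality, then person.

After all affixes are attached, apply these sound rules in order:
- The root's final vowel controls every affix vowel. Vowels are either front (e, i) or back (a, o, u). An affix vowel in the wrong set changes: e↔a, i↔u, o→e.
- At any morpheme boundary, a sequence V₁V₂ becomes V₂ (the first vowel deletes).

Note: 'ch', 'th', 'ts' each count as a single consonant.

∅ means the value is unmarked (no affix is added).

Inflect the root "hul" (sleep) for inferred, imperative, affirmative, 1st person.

Attach mood imperative -ath → hulath.
polarity = affirmative: zero marking, form stays hulath.
Attach evidentiality inferred -o → hulatho.
Attach person 1st person -ih → hulathoih.
Apply vowel harmony: hulathoih → hulathouh.
Apply vowel deletion: hulathouh → hulathuh.

hulathuh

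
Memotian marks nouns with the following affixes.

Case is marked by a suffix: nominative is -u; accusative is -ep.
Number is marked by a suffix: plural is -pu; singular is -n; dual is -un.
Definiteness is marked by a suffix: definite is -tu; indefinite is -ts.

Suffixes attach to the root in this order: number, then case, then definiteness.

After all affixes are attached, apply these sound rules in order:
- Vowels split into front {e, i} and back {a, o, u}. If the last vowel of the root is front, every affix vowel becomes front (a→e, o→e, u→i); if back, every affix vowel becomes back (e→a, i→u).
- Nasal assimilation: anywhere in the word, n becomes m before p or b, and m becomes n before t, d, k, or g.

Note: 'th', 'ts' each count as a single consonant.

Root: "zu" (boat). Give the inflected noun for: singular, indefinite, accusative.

zunapts

Attach number singular -n → zun.
Attach case accusative -ep → zunep.
Attach definiteness indefinite -ts → zunepts.
Apply vowel harmony: zunepts → zunapts.
Nasal assimilation: no change.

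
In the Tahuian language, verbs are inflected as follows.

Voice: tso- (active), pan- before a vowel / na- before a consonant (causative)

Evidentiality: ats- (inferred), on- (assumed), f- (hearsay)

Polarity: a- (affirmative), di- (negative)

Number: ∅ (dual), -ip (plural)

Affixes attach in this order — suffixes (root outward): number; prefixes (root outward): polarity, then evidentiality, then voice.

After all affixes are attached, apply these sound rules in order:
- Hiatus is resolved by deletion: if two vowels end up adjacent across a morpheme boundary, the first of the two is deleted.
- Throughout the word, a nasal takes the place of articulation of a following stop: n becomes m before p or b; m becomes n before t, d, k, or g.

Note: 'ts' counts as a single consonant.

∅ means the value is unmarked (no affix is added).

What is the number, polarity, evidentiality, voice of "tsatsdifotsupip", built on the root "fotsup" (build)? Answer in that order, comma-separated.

plural, negative, inferred, active

Segment: tso-ats-di-fotsup-ip.
number: -ip → plural.
polarity: di- → negative.
evidentiality: ats- → inferred.
voice: tso- → active.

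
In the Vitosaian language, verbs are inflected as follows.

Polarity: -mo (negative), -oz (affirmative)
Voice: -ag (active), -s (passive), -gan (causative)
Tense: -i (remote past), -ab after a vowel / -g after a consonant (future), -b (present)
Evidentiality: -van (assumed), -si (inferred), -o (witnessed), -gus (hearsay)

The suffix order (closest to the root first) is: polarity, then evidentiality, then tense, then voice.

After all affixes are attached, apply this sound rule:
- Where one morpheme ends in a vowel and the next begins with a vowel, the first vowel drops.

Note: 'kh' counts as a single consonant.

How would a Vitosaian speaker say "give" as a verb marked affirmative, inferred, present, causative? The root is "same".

Attach polarity affirmative -oz → sameoz.
Attach evidentiality inferred -si → sameozsi.
Attach tense present -b → sameozsib.
Attach voice causative -gan → sameozsibgan.
Apply vowel deletion: sameozsibgan → samozsibgan.

samozsibgan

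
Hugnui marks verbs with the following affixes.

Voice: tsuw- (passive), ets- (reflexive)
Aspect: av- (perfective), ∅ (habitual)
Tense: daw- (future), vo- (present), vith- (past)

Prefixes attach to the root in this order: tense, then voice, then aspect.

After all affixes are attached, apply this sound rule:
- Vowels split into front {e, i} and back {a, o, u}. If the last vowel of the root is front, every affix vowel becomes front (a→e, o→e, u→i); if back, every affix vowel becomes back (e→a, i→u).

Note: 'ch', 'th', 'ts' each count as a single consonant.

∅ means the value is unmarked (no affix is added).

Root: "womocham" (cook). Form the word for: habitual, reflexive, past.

Attach tense past vith- → vithwomocham.
Attach voice reflexive ets- → etsvithwomocham.
aspect = habitual: zero marking, form stays etsvithwomocham.
Apply vowel harmony: etsvithwomocham → atsvuthwomocham.

atsvuthwomocham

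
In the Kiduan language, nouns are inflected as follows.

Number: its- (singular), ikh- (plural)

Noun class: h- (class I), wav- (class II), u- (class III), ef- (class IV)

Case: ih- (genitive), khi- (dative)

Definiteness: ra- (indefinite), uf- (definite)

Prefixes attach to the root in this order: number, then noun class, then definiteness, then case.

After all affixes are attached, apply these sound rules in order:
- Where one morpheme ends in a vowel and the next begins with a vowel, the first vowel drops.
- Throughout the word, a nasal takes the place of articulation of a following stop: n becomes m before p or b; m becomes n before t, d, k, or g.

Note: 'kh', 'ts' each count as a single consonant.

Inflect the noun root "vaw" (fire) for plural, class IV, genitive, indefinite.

ihrefikhvaw

Attach number plural ikh- → ikhvaw.
Attach noun class class IV ef- → efikhvaw.
Attach definiteness indefinite ra- → raefikhvaw.
Attach case genitive ih- → ihraefikhvaw.
Apply vowel deletion: ihraefikhvaw → ihrefikhvaw.
Nasal assimilation: no change.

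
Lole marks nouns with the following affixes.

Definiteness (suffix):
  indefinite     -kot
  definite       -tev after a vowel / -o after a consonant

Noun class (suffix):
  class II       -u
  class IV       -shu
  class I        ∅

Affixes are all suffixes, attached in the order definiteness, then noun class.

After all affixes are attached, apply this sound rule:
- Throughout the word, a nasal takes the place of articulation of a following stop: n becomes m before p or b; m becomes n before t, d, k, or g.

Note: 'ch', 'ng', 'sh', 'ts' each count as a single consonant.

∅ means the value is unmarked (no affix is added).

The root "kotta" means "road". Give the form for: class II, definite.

kottatevu

Attach definiteness definite -tev (after vowel 'a') → kottatev.
Attach noun class class II -u → kottatevu.
Nasal assimilation: no change.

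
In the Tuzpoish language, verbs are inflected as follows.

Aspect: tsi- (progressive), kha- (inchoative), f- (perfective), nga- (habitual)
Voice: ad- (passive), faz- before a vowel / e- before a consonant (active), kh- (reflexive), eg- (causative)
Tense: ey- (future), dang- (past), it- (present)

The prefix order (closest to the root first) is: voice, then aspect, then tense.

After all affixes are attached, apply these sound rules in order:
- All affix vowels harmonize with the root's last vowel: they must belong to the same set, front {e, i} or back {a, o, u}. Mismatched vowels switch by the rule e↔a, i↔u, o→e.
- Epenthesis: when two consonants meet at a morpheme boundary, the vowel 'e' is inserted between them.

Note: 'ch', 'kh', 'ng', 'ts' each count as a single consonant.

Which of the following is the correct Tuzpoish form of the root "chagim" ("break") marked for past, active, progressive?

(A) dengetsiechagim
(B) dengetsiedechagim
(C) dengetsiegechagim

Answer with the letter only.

Attach voice active e- (before consonant 'ch') → echagim.
Attach aspect progressive tsi- → tsiechagim.
Attach tense past dang- → dangtsiechagim.
Apply vowel harmony: dangtsiechagim → dengtsiechagim.
Apply epenthesis: dengtsiechagim → dengetsiechagim.
So the correct form is dengetsiechagim, option (A).
(B) dengetsiedechagim is wrong: it uses passive instead of active for voice.
(C) dengetsiegechagim is wrong: it uses causative instead of active for voice.

A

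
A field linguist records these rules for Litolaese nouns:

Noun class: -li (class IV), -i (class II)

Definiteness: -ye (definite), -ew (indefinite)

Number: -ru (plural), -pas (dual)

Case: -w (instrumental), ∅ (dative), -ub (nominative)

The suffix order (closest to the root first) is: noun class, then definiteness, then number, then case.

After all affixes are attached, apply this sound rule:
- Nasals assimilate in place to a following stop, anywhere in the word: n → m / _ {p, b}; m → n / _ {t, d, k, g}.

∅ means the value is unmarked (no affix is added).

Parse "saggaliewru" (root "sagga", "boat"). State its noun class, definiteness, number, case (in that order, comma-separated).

Segment: sagga-li-ew-ru.
noun class: -li → class IV.
definiteness: -ew → indefinite.
number: -ru → plural.
case: ∅ → dative.

class IV, indefinite, plural, dative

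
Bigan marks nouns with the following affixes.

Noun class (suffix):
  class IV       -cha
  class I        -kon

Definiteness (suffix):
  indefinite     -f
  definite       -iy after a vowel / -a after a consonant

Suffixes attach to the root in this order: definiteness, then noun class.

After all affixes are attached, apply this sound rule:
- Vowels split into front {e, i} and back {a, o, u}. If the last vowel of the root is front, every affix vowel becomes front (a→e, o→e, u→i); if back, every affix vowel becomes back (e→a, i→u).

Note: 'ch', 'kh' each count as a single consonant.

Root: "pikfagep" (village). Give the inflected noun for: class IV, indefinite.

Attach definiteness indefinite -f → pikfagepf.
Attach noun class class IV -cha → pikfagepfcha.
Apply vowel harmony: pikfagepfcha → pikfagepfche.

pikfagepfche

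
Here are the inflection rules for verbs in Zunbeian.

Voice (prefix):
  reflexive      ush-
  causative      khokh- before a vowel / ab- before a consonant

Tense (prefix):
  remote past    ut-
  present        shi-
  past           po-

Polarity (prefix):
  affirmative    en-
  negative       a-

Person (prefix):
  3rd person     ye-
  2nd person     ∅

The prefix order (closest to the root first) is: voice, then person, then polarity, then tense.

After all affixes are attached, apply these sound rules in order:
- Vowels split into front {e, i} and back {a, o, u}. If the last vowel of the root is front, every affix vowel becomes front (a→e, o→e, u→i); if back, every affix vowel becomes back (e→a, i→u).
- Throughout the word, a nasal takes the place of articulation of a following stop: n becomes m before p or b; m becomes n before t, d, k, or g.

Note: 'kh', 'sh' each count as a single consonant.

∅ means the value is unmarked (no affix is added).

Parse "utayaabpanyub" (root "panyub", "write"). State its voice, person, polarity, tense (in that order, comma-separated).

Segment: ut-a-ye-ab-panyub.
voice: khokh/ab- → causative.
person: ye- → 3rd person.
polarity: a- → negative.
tense: ut- → remote past.

causative, 3rd person, negative, remote past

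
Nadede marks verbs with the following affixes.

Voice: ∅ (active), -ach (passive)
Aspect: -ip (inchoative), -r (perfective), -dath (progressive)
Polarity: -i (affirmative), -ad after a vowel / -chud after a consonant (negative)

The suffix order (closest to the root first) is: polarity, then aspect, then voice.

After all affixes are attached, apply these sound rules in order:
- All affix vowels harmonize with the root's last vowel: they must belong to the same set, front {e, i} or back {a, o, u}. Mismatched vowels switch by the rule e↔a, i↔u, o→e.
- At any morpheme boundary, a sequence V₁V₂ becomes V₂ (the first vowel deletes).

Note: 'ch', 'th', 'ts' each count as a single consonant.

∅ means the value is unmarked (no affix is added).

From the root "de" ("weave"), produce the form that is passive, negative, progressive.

Attach polarity negative -ad (after vowel 'e') → dead.
Attach aspect progressive -dath → deaddath.
Attach voice passive -ach → deaddathach.
Apply vowel harmony: deaddathach → deeddethech.
Apply vowel deletion: deeddethech → deddethech.

deddethech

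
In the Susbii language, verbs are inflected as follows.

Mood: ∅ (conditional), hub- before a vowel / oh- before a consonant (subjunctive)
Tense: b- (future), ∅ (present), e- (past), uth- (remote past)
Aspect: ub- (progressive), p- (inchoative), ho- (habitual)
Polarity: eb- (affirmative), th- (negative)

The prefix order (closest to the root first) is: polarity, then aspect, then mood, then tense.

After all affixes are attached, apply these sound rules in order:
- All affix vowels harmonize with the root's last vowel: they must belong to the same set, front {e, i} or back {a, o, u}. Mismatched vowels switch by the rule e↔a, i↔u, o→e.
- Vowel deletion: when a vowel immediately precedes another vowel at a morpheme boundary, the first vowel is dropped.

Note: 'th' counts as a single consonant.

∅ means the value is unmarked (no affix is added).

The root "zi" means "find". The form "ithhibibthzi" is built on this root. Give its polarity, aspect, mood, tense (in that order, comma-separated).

negative, progressive, subjunctive, remote past

Segment: uth-hub-ub-th-zi.
polarity: th- → negative.
aspect: ub- → progressive.
mood: hub/oh- → subjunctive.
tense: uth- → remote past.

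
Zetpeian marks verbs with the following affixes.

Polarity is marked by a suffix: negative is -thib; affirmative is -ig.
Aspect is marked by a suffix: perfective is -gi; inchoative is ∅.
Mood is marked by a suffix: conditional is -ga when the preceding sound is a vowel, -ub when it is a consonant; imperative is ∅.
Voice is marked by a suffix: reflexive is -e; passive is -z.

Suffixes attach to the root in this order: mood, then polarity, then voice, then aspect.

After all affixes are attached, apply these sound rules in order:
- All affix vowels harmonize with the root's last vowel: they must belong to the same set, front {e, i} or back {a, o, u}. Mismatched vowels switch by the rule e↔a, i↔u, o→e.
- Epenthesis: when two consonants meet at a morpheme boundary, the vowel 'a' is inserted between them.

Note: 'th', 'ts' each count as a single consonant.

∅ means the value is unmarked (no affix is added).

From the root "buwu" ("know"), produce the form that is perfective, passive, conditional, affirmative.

Attach mood conditional -ga (after vowel 'u') → buwuga.
Attach polarity affirmative -ig → buwugaig.
Attach voice passive -z → buwugaigz.
Attach aspect perfective -gi → buwugaigzgi.
Apply vowel harmony: buwugaigzgi → buwugaugzgu.
Apply epenthesis: buwugaugzgu → buwugaugazagu.

buwugaugazagu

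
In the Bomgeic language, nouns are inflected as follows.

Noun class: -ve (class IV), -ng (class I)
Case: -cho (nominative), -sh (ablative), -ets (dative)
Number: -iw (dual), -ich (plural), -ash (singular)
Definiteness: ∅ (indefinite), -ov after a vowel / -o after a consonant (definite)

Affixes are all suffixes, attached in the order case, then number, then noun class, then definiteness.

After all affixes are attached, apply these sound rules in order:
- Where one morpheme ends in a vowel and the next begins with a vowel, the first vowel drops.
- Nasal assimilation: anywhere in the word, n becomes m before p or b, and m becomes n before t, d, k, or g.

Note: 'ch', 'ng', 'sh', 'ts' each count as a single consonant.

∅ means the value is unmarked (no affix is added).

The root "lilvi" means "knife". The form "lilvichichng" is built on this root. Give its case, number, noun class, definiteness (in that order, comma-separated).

Segment: lilvi-cho-ich-ng.
case: -cho → nominative.
number: -ich → plural.
noun class: -ng → class I.
definiteness: ∅ → indefinite.

nominative, plural, class I, indefinite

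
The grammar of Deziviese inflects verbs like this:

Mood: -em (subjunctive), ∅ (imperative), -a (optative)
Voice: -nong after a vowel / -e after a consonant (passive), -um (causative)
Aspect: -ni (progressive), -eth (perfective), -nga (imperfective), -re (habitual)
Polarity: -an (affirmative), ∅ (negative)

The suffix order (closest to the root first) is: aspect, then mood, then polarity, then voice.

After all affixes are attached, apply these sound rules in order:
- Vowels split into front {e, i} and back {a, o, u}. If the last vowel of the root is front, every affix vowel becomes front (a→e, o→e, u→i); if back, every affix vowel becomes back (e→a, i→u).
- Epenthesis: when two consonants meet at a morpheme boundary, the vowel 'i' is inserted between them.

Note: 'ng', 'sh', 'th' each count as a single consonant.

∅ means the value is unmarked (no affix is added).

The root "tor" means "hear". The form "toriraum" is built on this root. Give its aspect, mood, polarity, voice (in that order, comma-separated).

habitual, imperative, negative, causative

Segment: tor-re-um.
aspect: -re → habitual.
mood: ∅ → imperative.
polarity: ∅ → negative.
voice: -um → causative.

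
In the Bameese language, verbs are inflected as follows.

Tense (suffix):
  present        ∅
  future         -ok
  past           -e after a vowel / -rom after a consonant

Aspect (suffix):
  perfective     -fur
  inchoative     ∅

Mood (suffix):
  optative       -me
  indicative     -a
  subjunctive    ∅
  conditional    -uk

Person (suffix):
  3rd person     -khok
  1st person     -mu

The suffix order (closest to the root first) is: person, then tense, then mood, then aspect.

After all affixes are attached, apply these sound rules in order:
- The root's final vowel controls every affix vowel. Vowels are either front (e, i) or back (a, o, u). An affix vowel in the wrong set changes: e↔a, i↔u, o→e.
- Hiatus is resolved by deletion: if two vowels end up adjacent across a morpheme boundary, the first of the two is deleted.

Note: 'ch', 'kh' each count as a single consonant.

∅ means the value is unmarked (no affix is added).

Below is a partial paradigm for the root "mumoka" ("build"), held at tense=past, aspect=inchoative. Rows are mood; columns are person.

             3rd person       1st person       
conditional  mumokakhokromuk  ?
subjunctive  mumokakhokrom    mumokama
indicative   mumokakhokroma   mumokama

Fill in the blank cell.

Attach person 1st person -mu → mumokamu.
Attach tense past -e (after vowel 'u') → mumokamue.
Attach mood conditional -uk → mumokamueuk.
aspect = inchoative: zero marking, form stays mumokamueuk.
Apply vowel harmony: mumokamueuk → mumokamuauk.
Apply vowel deletion: mumokamuauk → mumokamuk.

mumokamuk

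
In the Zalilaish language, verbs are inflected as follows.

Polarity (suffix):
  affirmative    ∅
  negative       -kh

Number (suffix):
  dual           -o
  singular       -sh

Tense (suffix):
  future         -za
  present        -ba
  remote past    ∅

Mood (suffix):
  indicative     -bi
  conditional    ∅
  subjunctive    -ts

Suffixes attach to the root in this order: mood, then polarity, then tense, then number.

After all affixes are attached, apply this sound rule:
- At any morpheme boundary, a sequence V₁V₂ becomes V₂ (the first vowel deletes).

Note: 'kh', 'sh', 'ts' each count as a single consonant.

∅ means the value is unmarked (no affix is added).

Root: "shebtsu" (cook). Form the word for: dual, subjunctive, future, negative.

Attach mood subjunctive -ts → shebtsuts.
Attach polarity negative -kh → shebtsutskh.
Attach tense future -za → shebtsutskhza.
Attach number dual -o → shebtsutskhzao.
Apply vowel deletion: shebtsutskhzao → shebtsutskhzo.

shebtsutskhzo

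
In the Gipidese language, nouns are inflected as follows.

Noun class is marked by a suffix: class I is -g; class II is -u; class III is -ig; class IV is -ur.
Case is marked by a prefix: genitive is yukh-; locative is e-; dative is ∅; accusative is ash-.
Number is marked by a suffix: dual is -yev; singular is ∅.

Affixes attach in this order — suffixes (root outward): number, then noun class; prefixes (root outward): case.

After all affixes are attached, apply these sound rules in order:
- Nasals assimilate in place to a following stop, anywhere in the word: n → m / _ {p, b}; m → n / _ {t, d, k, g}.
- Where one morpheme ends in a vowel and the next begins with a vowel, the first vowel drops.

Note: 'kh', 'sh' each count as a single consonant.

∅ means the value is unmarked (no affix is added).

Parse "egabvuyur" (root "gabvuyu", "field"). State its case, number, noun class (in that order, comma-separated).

locative, singular, class IV

Segment: e-gabvuyu-ur.
case: e- → locative.
number: ∅ → singular.
noun class: -ur → class IV.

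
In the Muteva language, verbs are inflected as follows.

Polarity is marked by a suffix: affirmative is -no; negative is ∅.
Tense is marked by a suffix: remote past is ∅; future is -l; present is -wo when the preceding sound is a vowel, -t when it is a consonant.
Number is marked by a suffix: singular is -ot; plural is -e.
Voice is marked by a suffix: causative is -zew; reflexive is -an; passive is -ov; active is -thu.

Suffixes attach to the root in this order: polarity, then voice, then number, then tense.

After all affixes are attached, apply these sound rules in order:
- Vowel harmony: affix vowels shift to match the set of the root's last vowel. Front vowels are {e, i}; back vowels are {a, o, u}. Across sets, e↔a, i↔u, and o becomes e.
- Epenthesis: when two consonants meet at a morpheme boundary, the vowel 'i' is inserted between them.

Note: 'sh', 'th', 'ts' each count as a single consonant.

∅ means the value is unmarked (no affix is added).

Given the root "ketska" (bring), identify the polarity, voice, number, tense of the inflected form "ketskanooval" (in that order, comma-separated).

Segment: ketska-no-ov-e-l.
polarity: -no → affirmative.
voice: -ov → passive.
number: -e → plural.
tense: -l → future.

affirmative, passive, plural, future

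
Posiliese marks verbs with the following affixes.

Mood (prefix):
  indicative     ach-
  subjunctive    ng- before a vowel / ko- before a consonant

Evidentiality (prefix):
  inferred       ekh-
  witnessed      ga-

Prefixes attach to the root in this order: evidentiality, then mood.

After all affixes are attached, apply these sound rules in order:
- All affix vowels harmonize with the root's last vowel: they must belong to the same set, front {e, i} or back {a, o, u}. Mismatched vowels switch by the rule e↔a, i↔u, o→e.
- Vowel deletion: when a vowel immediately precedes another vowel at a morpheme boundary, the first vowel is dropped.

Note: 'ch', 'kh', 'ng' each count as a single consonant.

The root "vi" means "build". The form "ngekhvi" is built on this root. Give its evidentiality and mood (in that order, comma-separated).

inferred, subjunctive

Segment: ng-ekh-vi.
evidentiality: ekh- → inferred.
mood: ng/ko- → subjunctive.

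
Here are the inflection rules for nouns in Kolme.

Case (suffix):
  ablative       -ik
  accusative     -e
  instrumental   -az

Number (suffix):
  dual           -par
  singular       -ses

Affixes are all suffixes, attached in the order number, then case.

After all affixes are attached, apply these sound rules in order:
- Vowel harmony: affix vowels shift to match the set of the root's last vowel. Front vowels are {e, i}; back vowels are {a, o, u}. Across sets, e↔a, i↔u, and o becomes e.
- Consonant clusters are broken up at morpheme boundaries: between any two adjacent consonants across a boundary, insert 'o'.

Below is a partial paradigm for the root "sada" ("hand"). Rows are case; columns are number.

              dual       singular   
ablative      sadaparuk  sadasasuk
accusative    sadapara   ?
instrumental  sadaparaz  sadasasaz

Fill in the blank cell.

sadasasa

Attach number singular -ses → sadases.
Attach case accusative -e → sadasese.
Apply vowel harmony: sadasese → sadasasa.
Epenthesis: no change.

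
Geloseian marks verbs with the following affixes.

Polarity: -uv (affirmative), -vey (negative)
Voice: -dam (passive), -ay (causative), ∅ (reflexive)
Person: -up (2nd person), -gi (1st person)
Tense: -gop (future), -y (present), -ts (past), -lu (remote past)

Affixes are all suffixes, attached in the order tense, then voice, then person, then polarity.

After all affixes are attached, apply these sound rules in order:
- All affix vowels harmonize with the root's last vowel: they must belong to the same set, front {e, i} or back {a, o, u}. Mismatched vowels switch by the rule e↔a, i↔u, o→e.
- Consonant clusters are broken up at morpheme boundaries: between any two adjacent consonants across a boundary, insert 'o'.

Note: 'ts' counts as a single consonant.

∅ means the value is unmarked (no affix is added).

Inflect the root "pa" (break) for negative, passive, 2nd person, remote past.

paludamupovay

Attach tense remote past -lu → palu.
Attach voice passive -dam → paludam.
Attach person 2nd person -up → paludamup.
Attach polarity negative -vey → paludamupvey.
Apply vowel harmony: paludamupvey → paludamupvay.
Apply epenthesis: paludamupvay → paludamupovay.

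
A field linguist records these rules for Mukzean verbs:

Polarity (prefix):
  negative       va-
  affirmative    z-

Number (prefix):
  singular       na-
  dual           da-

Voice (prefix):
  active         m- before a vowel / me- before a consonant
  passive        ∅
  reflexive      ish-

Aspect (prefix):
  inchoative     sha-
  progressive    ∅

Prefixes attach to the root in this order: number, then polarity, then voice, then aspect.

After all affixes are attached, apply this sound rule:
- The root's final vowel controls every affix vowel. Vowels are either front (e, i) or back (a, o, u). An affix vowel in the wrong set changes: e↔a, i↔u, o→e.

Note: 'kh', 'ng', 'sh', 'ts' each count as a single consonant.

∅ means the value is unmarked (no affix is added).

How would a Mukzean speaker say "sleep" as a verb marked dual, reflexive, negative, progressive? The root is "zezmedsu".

ushvadazezmedsu

Attach number dual da- → dazezmedsu.
Attach polarity negative va- → vadazezmedsu.
Attach voice reflexive ish- → ishvadazezmedsu.
aspect = progressive: zero marking, form stays ishvadazezmedsu.
Apply vowel harmony: ishvadazezmedsu → ushvadazezmedsu.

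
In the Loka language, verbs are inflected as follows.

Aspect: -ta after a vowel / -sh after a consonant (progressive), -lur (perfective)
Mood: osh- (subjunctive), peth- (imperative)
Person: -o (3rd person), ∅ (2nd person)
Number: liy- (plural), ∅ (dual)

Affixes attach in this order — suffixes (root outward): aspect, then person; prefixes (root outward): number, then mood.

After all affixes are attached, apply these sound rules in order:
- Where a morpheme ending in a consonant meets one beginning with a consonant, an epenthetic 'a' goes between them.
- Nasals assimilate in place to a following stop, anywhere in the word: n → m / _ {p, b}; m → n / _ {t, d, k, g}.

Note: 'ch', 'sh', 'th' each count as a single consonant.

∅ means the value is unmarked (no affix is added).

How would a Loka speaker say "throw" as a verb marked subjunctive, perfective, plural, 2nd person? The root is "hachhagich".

Attach number plural liy- → liyhachhagich.
Attach aspect perfective -lur → liyhachhagichlur.
Attach mood subjunctive osh- → oshliyhachhagichlur.
person = 2nd person: zero marking, form stays oshliyhachhagichlur.
Apply epenthesis: oshliyhachhagichlur → oshaliyahachhagichalur.
Nasal assimilation: no change.

oshaliyahachhagichalur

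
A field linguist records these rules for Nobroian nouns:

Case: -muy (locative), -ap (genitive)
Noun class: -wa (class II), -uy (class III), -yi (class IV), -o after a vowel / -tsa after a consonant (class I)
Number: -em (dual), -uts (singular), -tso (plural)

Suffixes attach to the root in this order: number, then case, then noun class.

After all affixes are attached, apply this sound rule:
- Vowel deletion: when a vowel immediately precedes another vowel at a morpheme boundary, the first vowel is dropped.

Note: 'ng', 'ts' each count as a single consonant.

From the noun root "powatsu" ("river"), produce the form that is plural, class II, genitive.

powatsutsapwa

Attach number plural -tso → powatsutso.
Attach case genitive -ap → powatsutsoap.
Attach noun class class II -wa → powatsutsoapwa.
Apply vowel deletion: powatsutsoapwa → powatsutsapwa.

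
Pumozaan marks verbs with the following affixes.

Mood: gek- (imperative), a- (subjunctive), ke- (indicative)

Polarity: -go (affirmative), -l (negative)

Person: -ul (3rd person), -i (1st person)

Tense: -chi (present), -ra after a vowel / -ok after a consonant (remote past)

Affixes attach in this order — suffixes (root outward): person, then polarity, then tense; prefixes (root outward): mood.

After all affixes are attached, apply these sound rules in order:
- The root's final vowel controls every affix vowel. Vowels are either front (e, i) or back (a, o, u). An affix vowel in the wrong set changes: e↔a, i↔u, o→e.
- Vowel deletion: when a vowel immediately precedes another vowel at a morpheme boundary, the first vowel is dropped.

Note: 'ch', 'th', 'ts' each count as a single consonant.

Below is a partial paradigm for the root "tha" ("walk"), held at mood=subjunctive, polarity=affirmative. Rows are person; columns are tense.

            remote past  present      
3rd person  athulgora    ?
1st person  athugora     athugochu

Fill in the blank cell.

Attach person 3rd person -ul → thaul.
Attach mood subjunctive a- → athaul.
Attach polarity affirmative -go → athaulgo.
Attach tense present -chi → athaulgochi.
Apply vowel harmony: athaulgochi → athaulgochu.
Apply vowel deletion: athaulgochu → athulgochu.

athulgochu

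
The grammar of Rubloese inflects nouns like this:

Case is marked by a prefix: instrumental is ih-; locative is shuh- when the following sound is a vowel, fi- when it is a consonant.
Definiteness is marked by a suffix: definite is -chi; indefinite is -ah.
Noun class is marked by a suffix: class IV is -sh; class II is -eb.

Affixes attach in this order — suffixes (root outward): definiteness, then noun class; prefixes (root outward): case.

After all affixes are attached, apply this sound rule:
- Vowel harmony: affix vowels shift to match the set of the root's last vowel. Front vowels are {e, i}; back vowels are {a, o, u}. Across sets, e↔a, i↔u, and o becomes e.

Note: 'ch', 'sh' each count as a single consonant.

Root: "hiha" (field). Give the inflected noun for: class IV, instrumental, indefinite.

Attach definiteness indefinite -ah → hihaah.
Attach noun class class IV -sh → hihaahsh.
Attach case instrumental ih- → ihhihaahsh.
Apply vowel harmony: ihhihaahsh → uhhihaahsh.

uhhihaahsh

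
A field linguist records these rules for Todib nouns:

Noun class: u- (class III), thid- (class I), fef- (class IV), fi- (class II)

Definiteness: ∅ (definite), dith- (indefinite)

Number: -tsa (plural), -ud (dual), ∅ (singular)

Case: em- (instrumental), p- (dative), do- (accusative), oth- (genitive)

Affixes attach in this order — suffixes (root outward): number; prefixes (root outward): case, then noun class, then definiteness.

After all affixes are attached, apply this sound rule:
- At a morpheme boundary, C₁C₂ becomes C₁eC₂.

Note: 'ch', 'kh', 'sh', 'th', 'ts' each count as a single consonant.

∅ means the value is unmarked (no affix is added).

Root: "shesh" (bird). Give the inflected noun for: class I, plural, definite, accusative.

thidedosheshetsa

Attach number plural -tsa → sheshtsa.
Attach case accusative do- → dosheshtsa.
Attach noun class class I thid- → thiddosheshtsa.
definiteness = definite: zero marking, form stays thiddosheshtsa.
Apply epenthesis: thiddosheshtsa → thidedosheshetsa.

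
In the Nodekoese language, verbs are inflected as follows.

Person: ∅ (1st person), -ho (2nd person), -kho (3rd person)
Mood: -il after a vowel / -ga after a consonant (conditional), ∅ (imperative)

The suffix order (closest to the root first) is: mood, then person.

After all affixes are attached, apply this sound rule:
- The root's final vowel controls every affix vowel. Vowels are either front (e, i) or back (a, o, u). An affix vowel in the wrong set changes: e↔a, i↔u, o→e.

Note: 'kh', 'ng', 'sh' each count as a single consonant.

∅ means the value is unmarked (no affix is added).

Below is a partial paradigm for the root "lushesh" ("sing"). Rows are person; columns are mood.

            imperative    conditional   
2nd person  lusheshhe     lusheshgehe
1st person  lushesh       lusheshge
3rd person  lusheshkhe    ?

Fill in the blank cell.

Attach mood conditional -ga (after consonant 'sh') → lusheshga.
Attach person 3rd person -kho → lusheshgakho.
Apply vowel harmony: lusheshgakho → lusheshgekhe.

lusheshgekhe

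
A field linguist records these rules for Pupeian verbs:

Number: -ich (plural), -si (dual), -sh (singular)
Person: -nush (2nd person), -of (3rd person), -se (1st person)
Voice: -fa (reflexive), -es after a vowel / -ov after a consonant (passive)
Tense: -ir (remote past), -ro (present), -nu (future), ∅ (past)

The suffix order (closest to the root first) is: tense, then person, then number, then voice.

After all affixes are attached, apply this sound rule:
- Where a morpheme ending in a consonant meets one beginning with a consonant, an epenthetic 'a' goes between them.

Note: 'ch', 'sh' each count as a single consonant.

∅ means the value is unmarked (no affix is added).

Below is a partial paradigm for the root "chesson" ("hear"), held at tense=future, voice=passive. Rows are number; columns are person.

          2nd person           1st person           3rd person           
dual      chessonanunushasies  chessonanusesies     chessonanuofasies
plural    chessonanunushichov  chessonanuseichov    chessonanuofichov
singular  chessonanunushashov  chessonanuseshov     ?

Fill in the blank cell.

chessonanuofashov

Attach tense future -nu → chessonnu.
Attach person 3rd person -of → chessonnuof.
Attach number singular -sh → chessonnuofsh.
Attach voice passive -ov (after consonant 'sh') → chessonnuofshov.
Apply epenthesis: chessonnuofshov → chessonanuofashov.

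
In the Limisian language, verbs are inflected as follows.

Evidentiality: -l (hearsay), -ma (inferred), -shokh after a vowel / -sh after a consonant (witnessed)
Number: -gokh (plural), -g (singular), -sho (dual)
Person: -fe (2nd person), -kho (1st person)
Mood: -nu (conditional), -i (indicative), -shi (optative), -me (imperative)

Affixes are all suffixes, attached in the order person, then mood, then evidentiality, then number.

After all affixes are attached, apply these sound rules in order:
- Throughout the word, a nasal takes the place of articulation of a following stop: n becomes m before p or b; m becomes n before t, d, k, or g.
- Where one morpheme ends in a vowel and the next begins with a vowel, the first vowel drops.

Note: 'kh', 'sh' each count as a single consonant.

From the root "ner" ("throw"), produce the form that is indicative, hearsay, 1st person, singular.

Attach person 1st person -kho → nerkho.
Attach mood indicative -i → nerkhoi.
Attach evidentiality hearsay -l → nerkhoil.
Attach number singular -g → nerkhoilg.
Nasal assimilation: no change.
Apply vowel deletion: nerkhoilg → nerkhilg.

nerkhilg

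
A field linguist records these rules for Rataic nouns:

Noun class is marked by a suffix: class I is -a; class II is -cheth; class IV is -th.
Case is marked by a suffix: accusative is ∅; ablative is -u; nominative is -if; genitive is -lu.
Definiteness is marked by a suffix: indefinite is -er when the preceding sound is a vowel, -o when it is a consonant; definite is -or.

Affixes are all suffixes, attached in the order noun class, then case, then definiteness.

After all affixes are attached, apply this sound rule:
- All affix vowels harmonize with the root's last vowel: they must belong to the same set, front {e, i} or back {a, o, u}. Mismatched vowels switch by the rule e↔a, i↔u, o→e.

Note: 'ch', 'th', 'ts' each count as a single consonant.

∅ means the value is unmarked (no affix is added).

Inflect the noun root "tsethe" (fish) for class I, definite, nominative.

tsetheeifer

Attach noun class class I -a → tsethea.
Attach case nominative -if → tsetheaif.
Attach definiteness definite -or → tsetheaifor.
Apply vowel harmony: tsetheaifor → tsetheeifer.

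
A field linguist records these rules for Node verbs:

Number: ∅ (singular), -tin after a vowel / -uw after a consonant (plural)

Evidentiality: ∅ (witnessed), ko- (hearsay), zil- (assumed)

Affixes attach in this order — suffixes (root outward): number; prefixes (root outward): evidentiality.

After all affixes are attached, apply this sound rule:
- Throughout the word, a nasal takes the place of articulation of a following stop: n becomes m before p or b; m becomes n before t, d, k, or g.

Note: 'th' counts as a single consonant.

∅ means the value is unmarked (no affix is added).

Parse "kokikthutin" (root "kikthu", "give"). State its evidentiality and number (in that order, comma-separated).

hearsay, plural

Segment: ko-kikthu-tin.
evidentiality: ko- → hearsay.
number: -tin/uw → plural.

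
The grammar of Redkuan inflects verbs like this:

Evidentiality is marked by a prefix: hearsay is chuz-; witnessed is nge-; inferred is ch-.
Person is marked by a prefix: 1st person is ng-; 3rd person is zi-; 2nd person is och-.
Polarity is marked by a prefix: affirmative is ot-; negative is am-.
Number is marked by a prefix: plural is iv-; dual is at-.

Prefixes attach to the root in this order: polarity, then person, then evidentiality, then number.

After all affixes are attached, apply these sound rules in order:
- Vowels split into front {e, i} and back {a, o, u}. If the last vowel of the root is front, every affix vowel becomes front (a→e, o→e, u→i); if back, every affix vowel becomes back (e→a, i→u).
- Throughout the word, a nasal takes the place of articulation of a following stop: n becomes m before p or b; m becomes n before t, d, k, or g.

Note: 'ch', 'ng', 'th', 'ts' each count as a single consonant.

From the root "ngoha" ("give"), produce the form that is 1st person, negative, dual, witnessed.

Attach polarity negative am- → amngoha.
Attach person 1st person ng- → ngamngoha.
Attach evidentiality witnessed nge- → ngengamngoha.
Attach number dual at- → atngengamngoha.
Apply vowel harmony: atngengamngoha → atngangamngoha.
Nasal assimilation: no change.

atngangamngoha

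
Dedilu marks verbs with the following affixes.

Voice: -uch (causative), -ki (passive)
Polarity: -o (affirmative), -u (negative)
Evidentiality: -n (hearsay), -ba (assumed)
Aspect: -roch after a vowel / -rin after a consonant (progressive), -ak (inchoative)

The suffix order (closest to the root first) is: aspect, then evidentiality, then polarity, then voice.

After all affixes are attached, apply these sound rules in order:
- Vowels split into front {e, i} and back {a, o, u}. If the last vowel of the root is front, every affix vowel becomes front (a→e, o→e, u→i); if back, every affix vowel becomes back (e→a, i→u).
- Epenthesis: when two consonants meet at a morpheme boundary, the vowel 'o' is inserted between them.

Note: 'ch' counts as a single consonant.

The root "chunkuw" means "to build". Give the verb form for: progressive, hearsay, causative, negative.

chunkuworunonuuch

Attach aspect progressive -rin (after consonant 'w') → chunkuwrin.
Attach evidentiality hearsay -n → chunkuwrinn.
Attach polarity negative -u → chunkuwrinnu.
Attach voice causative -uch → chunkuwrinnuuch.
Apply vowel harmony: chunkuwrinnuuch → chunkuwrunnuuch.
Apply epenthesis: chunkuwrunnuuch → chunkuworunonuuch.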